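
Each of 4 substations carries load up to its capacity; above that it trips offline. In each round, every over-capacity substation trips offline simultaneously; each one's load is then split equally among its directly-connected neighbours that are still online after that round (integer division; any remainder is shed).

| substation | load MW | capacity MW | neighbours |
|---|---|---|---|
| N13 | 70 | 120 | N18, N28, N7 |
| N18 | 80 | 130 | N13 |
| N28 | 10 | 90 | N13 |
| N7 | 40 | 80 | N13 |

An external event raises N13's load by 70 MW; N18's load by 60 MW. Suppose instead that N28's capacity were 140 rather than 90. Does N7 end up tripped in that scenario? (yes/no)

yes

With N28's capacity at 140:
Round 1 — N13 at 140 > 120; N18 at 140 > 130. N13, N18 trip offline.
  N13 sheds 140 MW to N28, N7: 70 each.
    N28: 10+70 = 80 ≤ 140
    N7: 40+70 = 110 > 80
  N18 sheds 140 MW: no online neighbours, lost.
Round 2 — N7 trips offline.
  N7 sheds 110 MW: no online neighbours, lost.
No further trips.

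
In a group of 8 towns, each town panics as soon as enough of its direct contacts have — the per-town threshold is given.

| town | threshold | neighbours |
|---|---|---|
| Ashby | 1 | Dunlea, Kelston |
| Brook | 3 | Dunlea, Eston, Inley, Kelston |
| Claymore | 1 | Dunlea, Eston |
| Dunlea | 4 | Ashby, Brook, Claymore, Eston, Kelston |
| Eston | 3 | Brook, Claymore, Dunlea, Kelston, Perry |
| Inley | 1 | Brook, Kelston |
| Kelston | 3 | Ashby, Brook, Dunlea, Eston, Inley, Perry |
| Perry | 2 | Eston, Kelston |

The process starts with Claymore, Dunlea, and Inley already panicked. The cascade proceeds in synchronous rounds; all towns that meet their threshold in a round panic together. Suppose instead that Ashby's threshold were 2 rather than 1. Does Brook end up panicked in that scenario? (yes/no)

no

With Ashby's threshold at 2:
Round 1 — Claymore, Dunlea, Inley panic (initial).
Round 2 — no new panics; cascade stops.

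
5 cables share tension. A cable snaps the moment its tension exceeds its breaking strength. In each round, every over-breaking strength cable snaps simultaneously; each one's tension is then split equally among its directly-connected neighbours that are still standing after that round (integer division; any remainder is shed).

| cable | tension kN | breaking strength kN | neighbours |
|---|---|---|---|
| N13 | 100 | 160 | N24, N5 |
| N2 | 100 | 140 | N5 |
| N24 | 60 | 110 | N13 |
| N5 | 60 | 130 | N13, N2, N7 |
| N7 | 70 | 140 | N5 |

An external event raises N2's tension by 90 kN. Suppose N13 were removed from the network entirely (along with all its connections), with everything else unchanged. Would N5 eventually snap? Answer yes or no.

yes

With N13 removed:
Round 1 — N2 at 190 > 140. N2 snaps.
  N2 sheds 190 kN to N5: 190 each.
    N5: 60+190 = 250 > 130
Round 2 — N5 snaps.
  N5 sheds 250 kN to N7: 250 each.
    N7: 70+250 = 320 > 140
Round 3 — N7 snaps.
  N7 sheds 320 kN: no online neighbours, lost.
No further breaks.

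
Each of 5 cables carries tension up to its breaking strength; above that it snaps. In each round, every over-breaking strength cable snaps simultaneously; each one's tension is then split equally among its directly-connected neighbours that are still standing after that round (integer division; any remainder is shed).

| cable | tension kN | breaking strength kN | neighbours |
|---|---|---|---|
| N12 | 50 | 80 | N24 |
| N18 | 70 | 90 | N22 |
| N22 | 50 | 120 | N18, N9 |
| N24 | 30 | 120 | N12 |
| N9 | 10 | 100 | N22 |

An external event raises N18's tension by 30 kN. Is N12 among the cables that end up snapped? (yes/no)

no

Round 1 — N18 at 100 > 90. N18 snaps.
  N18 sheds 100 kN to N22: 100 each.
    N22: 50+100 = 150 > 120
Round 2 — N22 snaps.
  N22 sheds 150 kN to N9: 150 each.
    N9: 10+150 = 160 > 100
Round 3 — N9 snaps.
  N9 sheds 160 kN: no online neighbours, lost.
No further breaks.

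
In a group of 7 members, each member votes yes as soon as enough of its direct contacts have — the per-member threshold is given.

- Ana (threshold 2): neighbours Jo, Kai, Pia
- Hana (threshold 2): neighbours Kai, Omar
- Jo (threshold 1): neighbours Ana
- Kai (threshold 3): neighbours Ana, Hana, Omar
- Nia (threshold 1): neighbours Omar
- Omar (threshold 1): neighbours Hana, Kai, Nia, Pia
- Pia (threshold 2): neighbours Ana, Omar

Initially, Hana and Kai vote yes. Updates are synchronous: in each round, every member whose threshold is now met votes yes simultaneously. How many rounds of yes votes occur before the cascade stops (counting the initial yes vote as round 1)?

Round 1 — Hana, Kai vote yes (initial).
Round 2 — checking thresholds:
  Ana: 1 of 3 neighbours < 2, not yet.
  Omar: 2 of 4 neighbours ≥ 1, votes yes.
Round 3 — checking thresholds:
  Ana: 1 of 3 neighbours < 2, not yet.
  Nia: 1 of 1 neighbours ≥ 1, votes yes.
  Pia: 1 of 2 neighbours < 2, not yet.
Round 4 — no new yes votes; cascade stops.

3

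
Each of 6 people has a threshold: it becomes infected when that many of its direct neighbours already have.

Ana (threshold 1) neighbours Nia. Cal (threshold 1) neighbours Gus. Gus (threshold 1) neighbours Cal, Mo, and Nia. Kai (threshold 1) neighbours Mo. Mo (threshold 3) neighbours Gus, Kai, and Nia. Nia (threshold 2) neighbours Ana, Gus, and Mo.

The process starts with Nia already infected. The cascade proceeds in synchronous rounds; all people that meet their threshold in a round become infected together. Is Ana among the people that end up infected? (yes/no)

Round 1 — Nia becomes infected (initial).
Round 2 — checking thresholds:
  Ana: 1 of 1 neighbours ≥ 1, becomes infected.
  Gus: 1 of 3 neighbours ≥ 1, becomes infected.
  Mo: 1 of 3 neighbours < 3, holds.
Round 3 — checking thresholds:
  Cal: 1 of 1 neighbours ≥ 1, becomes infected.
  Mo: 2 of 3 neighbours < 3, holds.
Round 4 — no new infections; cascade stops.

yes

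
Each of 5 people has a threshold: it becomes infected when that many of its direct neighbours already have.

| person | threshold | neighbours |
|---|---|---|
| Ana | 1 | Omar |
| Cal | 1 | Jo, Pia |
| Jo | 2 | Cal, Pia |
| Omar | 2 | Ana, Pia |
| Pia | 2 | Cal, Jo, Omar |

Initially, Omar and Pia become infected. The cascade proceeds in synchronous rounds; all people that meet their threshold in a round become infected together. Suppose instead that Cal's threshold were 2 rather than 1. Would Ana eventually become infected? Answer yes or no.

With Cal's threshold at 2:
Round 1 — Omar, Pia become infected (initial).
Round 2 — checking thresholds:
  Ana: 1 of 1 neighbours ≥ 1, becomes infected.
  Cal: 1 of 2 neighbours < 2, below threshold.
  Jo: 1 of 2 neighbours < 2, below threshold.
Round 3 — no new infections; cascade stops.

yes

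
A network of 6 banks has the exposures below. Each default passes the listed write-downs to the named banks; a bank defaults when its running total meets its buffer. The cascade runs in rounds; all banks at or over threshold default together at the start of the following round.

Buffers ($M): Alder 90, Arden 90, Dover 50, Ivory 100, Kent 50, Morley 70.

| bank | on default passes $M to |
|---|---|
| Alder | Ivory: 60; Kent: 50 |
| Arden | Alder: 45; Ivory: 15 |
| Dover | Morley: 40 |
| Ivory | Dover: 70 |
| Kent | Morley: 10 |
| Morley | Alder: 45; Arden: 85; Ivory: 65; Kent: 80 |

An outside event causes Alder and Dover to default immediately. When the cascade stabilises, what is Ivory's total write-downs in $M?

60

Round 1 — Alder, Dover default (initial).
  Ivory: +60 → 60 < 100
  Kent: +50 → 50 ≥ 50
  Morley: +40 → 40 < 70
Round 2 — Kent defaults.
  Morley: +10 → 50 < 70
No further defaults.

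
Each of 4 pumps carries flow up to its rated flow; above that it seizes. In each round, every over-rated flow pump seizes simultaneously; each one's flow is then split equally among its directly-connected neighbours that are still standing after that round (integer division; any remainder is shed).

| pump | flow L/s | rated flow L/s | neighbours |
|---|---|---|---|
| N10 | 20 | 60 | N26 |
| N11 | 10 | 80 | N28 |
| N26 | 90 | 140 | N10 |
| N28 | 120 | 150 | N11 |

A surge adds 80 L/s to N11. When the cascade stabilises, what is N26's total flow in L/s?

Round 1 — N11 at 90 > 80. N11 seizes.
  N11 sheds 90 L/s to N28: 90 each.
    N28: 120+90 = 210 > 150
Round 2 — N28 seizes.
  N28 sheds 210 L/s: no online neighbours, lost.
No further seizures.

90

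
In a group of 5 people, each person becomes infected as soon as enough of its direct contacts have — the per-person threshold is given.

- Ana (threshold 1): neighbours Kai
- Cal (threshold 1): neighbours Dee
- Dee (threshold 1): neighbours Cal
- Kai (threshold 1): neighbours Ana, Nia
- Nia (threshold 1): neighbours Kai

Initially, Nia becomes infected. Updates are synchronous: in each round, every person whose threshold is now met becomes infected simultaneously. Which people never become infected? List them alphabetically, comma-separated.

Round 1 — Nia becomes infected (initial).
Round 2 — checking thresholds:
  Kai: 1 of 2 neighbours ≥ 1, becomes infected.
Round 3 — checking thresholds:
  Ana: 1 of 1 neighbours ≥ 1, becomes infected.
Round 4 — no new infections; cascade stops.

Cal, Dee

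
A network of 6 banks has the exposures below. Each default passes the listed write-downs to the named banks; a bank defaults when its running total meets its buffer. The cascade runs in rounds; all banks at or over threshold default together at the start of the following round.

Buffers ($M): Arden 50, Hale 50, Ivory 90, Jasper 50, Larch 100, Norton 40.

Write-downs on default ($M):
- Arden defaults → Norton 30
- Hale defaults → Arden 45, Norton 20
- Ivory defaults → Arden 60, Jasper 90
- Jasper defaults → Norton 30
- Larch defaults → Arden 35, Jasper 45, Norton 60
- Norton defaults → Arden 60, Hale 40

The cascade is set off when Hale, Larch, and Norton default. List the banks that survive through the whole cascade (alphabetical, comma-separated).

Ivory, Jasper

Round 1 — Hale, Larch, Norton default (initial).
  Arden: +45+35+60 → 140 ≥ 50
  Jasper: +45 → 45 < 50
Round 2 — Arden defaults.
No further defaults.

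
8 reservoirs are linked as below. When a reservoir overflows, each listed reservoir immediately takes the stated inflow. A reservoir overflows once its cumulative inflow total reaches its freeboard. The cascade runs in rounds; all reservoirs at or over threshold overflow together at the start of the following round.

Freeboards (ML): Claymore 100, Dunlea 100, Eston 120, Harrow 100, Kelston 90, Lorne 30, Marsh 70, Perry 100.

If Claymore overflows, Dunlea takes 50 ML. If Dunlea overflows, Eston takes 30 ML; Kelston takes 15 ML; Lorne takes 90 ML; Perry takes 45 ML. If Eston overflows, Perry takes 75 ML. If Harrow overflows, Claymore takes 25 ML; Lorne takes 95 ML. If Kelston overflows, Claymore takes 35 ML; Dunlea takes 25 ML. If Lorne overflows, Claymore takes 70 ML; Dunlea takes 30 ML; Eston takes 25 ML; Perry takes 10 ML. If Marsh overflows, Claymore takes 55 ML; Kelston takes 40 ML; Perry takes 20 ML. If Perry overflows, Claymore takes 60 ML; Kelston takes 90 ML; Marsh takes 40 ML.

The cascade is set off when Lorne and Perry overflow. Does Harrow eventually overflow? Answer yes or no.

no

Round 1 — Lorne, Perry overflow (initial).
  Claymore: +70+60 → 130 ≥ 100
  Dunlea: +30 → 30 < 100
  Eston: +25 → 25 < 120
  Kelston: +90 → 90 ≥ 90
  Marsh: +40 → 40 < 70
Round 2 — Claymore, Kelston overflow.
  Dunlea: +50+25 → 105 ≥ 100
Round 3 — Dunlea overflows.
  Eston: +30 → 55 < 120
No further overflows.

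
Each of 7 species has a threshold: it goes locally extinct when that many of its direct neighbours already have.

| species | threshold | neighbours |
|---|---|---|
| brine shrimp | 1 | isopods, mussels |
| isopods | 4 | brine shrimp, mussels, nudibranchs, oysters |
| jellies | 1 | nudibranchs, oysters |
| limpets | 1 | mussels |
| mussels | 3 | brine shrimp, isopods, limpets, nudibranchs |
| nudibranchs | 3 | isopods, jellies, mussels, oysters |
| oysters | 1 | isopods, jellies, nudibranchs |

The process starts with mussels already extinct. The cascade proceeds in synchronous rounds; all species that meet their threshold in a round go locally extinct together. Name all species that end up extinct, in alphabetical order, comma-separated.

brine shrimp, limpets, mussels

Round 1 — mussels goes locally extinct (initial).
Round 2 — checking thresholds:
  brine shrimp: 1 of 2 neighbours ≥ 1, goes locally extinct.
  isopods: 1 of 4 neighbours < 4, below threshold.
  limpets: 1 of 1 neighbours ≥ 1, goes locally extinct.
  nudibranchs: 1 of 4 neighbours < 3, below threshold.
Round 3 — no new extinctions; cascade stops.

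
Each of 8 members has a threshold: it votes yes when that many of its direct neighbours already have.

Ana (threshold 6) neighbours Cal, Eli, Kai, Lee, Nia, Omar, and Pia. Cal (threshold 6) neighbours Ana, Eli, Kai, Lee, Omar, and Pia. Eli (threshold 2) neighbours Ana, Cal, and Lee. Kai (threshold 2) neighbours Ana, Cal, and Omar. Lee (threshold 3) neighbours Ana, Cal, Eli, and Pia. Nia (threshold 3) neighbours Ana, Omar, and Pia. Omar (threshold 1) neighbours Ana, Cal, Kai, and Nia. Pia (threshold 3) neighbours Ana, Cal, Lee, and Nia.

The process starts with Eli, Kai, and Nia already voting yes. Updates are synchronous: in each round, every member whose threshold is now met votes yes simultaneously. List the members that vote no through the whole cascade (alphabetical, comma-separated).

Ana, Cal, Lee, Pia

Round 1 — Eli, Kai, Nia vote yes (initial).
Round 2 — checking thresholds:
  Ana: 3 of 7 neighbours < 6, holds.
  Cal: 2 of 6 neighbours < 6, holds.
  Lee: 1 of 4 neighbours < 3, holds.
  Omar: 2 of 4 neighbours ≥ 1, votes yes.
  Pia: 1 of 4 neighbours < 3, holds.
Round 3 — no new yes votes; cascade stops.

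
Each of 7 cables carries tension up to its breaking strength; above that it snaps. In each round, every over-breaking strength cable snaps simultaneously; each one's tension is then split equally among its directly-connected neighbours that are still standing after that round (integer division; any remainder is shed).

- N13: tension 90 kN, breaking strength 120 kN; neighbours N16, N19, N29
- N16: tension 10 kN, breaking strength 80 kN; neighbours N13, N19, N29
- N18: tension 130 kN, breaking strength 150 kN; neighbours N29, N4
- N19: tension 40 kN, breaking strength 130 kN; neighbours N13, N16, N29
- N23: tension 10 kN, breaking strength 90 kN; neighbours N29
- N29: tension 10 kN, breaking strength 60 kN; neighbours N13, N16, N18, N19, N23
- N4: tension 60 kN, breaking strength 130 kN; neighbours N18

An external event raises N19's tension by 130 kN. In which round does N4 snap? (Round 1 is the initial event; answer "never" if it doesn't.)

Round 1 — N19 at 170 > 130. N19 snaps.
  N19 sheds 170 kN to N13, N16, N29: 56 each (2 lost).
    N13: 90+56 = 146 > 120
    N16: 10+56 = 66 ≤ 80
    N29: 10+56 = 66 > 60
Round 2 — N13, N29 snap.
  N13 sheds 146 kN to N16: 146 each.
    N16: 66+146 = 212 > 80
  N29 sheds 66 kN to N16, N18, N23: 22 each.
    N16: 212+22 = 234 > 80
    N18: 130+22 = 152 > 150
    N23: 10+22 = 32 ≤ 90
Round 3 — N16, N18 snap.
  N16 sheds 234 kN: no online neighbours, lost.
  N18 sheds 152 kN to N4: 152 each.
    N4: 60+152 = 212 > 130
Round 4 — N4 snaps.
  N4 sheds 212 kN: no online neighbours, lost.
No further breaks.

4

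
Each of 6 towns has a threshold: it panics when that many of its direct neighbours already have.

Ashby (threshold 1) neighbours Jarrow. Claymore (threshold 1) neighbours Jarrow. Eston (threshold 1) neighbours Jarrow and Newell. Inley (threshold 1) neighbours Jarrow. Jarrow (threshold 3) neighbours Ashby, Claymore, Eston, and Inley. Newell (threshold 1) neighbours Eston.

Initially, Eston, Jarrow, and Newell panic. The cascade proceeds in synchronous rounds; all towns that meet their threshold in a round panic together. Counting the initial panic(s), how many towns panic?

6

Round 1 — Eston, Jarrow, Newell panic (initial).
Round 2 — checking thresholds:
  Ashby: 1 of 1 neighbours ≥ 1, panics.
  Claymore: 1 of 1 neighbours ≥ 1, panics.
  Inley: 1 of 1 neighbours ≥ 1, panics.
Round 3 — no new panics; cascade stops.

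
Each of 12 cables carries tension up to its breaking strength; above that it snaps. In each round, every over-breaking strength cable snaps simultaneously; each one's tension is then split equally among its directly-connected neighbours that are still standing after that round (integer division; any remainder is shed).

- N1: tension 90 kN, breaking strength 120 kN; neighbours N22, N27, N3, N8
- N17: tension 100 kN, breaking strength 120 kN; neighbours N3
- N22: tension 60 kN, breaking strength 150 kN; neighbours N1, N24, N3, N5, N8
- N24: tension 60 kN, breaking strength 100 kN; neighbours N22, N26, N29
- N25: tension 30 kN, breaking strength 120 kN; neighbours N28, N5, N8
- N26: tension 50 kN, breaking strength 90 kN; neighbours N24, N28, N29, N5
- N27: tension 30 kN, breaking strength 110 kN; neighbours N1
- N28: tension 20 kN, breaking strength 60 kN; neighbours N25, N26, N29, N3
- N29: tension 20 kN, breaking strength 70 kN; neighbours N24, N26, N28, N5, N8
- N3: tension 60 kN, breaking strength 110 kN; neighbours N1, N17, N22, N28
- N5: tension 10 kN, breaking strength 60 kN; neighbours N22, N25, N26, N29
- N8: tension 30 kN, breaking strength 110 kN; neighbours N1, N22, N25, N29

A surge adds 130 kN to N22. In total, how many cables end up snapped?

5

Round 1 — N22 at 190 > 150. N22 snaps.
  N22 sheds 190 kN to N1, N24, N3, N5, N8: 38 each.
    N1: 90+38 = 128 > 120
    N24: 60+38 = 98 ≤ 100
    N3: 60+38 = 98 ≤ 110
    N5: 10+38 = 48 ≤ 60
    N8: 30+38 = 68 ≤ 110
Round 2 — N1 snaps.
  N1 sheds 128 kN to N27, N3, N8: 42 each (2 lost).
    N27: 30+42 = 72 ≤ 110
    N3: 98+42 = 140 > 110
    N8: 68+42 = 110 ≤ 110
Round 3 — N3 snaps.
  N3 sheds 140 kN to N17, N28: 70 each.
    N17: 100+70 = 170 > 120
    N28: 20+70 = 90 > 60
Round 4 — N17, N28 snap.
  N17 sheds 170 kN: no online neighbours, lost.
  N28 sheds 90 kN to N25, N26, N29: 30 each.
    N25: 30+30 = 60 ≤ 120
    N26: 50+30 = 80 ≤ 90
    N29: 20+30 = 50 ≤ 70
No further breaks.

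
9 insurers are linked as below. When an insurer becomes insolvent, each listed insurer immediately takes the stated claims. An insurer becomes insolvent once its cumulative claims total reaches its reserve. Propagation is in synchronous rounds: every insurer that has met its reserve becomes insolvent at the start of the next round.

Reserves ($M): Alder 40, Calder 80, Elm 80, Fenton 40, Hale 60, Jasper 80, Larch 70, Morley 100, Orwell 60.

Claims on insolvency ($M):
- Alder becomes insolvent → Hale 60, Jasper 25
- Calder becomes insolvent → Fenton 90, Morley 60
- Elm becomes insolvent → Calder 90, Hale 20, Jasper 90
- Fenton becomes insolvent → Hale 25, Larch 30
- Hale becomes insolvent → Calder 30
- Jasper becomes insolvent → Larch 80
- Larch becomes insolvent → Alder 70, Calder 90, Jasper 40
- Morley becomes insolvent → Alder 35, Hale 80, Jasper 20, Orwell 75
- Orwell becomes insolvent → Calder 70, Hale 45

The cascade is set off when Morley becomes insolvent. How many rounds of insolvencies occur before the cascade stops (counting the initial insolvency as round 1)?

4

Round 1 — Morley becomes insolvent (initial).
  Alder: +35 → 35 < 40
  Hale: +80 → 80 ≥ 60
  Jasper: +20 → 20 < 80
  Orwell: +75 → 75 ≥ 60
Round 2 — Hale, Orwell become insolvent.
  Calder: +30+70 → 100 ≥ 80
Round 3 — Calder becomes insolvent.
  Fenton: +90 → 90 ≥ 40
Round 4 — Fenton becomes insolvent.
  Larch: +30 → 30 < 70
No further insolvencies.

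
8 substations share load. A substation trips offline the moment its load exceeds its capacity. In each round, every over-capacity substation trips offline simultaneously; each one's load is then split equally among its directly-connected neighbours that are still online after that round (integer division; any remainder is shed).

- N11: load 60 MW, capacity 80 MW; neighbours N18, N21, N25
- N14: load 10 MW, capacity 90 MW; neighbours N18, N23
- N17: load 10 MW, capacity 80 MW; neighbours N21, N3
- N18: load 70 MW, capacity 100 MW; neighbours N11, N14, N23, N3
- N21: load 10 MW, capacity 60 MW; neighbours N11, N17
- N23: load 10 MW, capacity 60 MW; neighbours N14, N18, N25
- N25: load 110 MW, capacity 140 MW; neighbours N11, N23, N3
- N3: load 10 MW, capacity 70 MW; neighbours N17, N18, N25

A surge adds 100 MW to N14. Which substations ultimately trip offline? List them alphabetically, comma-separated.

N11, N14, N17, N18, N21, N23, N25, N3

Round 1 — N14 at 110 > 90. N14 trips offline.
  N14 sheds 110 MW to N18, N23: 55 each.
    N18: 70+55 = 125 > 100
    N23: 10+55 = 65 > 60
Round 2 — N18, N23 trip offline.
  N18 sheds 125 MW to N11, N3: 62 each (1 lost).
    N11: 60+62 = 122 > 80
    N3: 10+62 = 72 > 70
  N23 sheds 65 MW to N25: 65 each.
    N25: 110+65 = 175 > 140
Round 3 — N11, N25, N3 trip offline.
  N11 sheds 122 MW to N21: 122 each.
    N21: 10+122 = 132 > 60
  N25 sheds 175 MW: no online neighbours, lost.
  N3 sheds 72 MW to N17: 72 each.
    N17: 10+72 = 82 > 80
Round 4 — N17, N21 trip offline.
  N17 sheds 82 MW: no online neighbours, lost.
  N21 sheds 132 MW: no online neighbours, lost.
No further trips.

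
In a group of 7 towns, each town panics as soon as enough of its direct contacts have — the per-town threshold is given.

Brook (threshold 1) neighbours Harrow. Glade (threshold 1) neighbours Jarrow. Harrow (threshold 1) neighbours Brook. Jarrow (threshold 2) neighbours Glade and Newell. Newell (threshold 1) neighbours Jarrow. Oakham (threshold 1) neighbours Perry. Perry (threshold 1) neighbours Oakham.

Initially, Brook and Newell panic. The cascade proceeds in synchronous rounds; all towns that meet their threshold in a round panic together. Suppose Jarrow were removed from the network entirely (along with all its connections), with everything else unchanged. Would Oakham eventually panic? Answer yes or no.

no

With Jarrow removed:
Round 1 — Brook, Newell panic (initial).
Round 2 — checking thresholds:
  Harrow: 1 of 1 neighbours ≥ 1, panics.
Round 3 — no new panics; cascade stops.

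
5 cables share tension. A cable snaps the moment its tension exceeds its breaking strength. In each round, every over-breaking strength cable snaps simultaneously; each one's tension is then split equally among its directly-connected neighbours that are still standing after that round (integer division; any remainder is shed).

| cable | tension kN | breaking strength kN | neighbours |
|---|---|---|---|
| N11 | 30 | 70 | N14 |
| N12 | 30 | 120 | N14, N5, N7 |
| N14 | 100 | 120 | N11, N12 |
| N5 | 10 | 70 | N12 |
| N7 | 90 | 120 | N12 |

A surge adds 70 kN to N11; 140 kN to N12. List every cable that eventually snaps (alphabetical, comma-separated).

Round 1 — N11 at 100 > 70; N12 at 170 > 120. N11, N12 snap.
  N11 sheds 100 kN to N14: 100 each.
    N14: 100+100 = 200 > 120
  N12 sheds 170 kN to N14, N5, N7: 56 each (2 lost).
    N14: 200+56 = 256 > 120
    N5: 10+56 = 66 ≤ 70
    N7: 90+56 = 146 > 120
Round 2 — N14, N7 snap.
  N14 sheds 256 kN: no online neighbours, lost.
  N7 sheds 146 kN: no online neighbours, lost.
No further breaks.

N11, N12, N14, N7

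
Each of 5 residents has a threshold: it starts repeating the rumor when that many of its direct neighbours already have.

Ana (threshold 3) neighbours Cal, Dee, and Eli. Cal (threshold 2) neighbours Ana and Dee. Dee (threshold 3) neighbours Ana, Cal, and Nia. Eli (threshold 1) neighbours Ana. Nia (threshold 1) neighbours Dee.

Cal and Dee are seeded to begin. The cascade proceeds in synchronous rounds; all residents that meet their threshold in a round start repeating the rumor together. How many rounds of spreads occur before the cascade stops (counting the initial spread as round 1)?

Round 1 — Cal, Dee start repeating the rumor (initial).
Round 2 — checking thresholds:
  Ana: 2 of 3 neighbours < 3, below threshold.
  Nia: 1 of 1 neighbours ≥ 1, starts repeating the rumor.
Round 3 — no new spreads; cascade stops.

2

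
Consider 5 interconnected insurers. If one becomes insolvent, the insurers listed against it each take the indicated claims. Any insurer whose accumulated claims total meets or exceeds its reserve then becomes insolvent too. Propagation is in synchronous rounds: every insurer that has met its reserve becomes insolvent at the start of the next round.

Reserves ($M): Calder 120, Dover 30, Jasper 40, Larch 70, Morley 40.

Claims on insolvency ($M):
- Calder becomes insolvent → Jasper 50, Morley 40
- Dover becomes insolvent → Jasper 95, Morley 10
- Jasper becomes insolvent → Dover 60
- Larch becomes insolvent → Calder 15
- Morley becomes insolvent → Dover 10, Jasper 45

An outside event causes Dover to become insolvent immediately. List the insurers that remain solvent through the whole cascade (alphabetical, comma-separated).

Calder, Larch, Morley

Round 1 — Dover becomes insolvent (initial).
  Jasper: +95 → 95 ≥ 40
  Morley: +10 → 10 < 40
Round 2 — Jasper becomes insolvent.
No further insolvencies.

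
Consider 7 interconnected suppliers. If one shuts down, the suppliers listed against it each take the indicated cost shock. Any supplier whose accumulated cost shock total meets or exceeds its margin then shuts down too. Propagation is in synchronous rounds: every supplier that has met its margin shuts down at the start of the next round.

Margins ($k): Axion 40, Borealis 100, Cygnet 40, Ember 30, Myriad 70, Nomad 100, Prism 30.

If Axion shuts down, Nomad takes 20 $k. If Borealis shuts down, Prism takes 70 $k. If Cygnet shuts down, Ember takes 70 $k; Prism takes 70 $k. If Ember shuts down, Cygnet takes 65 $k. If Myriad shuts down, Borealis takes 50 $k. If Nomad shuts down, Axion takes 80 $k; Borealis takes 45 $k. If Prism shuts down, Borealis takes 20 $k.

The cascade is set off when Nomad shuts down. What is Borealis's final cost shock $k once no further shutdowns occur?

Round 1 — Nomad shuts down (initial).
  Axion: +80 → 80 ≥ 40
  Borealis: +45 → 45 < 100
Round 2 — Axion shuts down.
No further shutdowns.

45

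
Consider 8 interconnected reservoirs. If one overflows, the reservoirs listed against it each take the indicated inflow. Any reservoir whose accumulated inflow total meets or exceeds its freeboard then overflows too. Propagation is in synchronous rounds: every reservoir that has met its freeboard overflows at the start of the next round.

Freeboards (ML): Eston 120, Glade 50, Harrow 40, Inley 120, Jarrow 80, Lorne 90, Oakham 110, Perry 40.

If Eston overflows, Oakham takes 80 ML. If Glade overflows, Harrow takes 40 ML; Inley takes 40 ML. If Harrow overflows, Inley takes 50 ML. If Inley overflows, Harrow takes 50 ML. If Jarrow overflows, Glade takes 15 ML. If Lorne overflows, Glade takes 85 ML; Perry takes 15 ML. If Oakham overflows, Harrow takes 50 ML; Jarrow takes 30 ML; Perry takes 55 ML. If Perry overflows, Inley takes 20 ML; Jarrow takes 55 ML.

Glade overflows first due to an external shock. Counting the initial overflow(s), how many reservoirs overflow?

Round 1 — Glade overflows (initial).
  Harrow: +40 → 40 ≥ 40
  Inley: +40 → 40 < 120
Round 2 — Harrow overflows.
  Inley: +50 → 90 < 120
No further overflows.

2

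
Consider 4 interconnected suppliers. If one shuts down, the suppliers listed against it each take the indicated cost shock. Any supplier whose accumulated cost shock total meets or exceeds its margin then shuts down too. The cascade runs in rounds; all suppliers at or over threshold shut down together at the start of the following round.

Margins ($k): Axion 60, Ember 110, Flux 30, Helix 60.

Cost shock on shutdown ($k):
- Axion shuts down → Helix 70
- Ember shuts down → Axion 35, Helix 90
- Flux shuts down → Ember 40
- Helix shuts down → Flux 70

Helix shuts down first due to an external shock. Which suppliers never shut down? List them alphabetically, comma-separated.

Axion, Ember

Round 1 — Helix shuts down (initial).
  Flux: +70 → 70 ≥ 30
Round 2 — Flux shuts down.
  Ember: +40 → 40 < 110
No further shutdowns.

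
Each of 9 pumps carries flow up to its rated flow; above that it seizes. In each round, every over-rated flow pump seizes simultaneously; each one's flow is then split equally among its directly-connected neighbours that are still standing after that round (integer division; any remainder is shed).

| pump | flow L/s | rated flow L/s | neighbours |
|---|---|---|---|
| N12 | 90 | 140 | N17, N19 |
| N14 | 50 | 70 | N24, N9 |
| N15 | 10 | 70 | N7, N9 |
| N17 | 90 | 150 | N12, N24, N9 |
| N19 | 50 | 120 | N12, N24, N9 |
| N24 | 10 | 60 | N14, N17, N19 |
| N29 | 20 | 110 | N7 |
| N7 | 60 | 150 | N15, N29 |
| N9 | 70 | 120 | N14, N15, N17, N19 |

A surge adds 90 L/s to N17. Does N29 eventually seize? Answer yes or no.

no

Round 1 — N17 at 180 > 150. N17 seizes.
  N17 sheds 180 L/s to N12, N24, N9: 60 each.
    N12: 90+60 = 150 > 140
    N24: 10+60 = 70 > 60
    N9: 70+60 = 130 > 120
Round 2 — N12, N24, N9 seize.
  N12 sheds 150 L/s to N19: 150 each.
    N19: 50+150 = 200 > 120
  N24 sheds 70 L/s to N14, N19: 35 each.
    N14: 50+35 = 85 > 70
    N19: 200+35 = 235 > 120
  N9 sheds 130 L/s to N14, N15, N19: 43 each (1 lost).
    N14: 85+43 = 128 > 70
    N15: 10+43 = 53 ≤ 70
    N19: 235+43 = 278 > 120
Round 3 — N14, N19 seize.
  N14 sheds 128 L/s: no online neighbours, lost.
  N19 sheds 278 L/s: no online neighbours, lost.
No further seizures.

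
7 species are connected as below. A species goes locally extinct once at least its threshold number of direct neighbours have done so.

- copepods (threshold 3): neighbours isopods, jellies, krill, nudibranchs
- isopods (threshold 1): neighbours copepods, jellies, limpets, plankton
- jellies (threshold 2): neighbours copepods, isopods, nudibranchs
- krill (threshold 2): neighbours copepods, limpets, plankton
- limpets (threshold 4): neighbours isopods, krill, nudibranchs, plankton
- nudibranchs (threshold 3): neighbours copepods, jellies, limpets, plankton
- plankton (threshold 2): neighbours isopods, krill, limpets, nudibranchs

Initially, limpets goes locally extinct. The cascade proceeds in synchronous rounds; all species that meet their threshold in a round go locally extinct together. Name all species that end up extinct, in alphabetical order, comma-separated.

Round 1 — limpets goes locally extinct (initial).
Round 2 — checking thresholds:
  isopods: 1 of 4 neighbours ≥ 1, goes locally extinct.
  krill: 1 of 3 neighbours < 2, below threshold.
  nudibranchs: 1 of 4 neighbours < 3, below threshold.
  plankton: 1 of 4 neighbours < 2, below threshold.
Round 3 — checking thresholds:
  copepods: 1 of 4 neighbours < 3, below threshold.
  jellies: 1 of 3 neighbours < 2, below threshold.
  krill: 1 of 3 neighbours < 2, below threshold.
  nudibranchs: 1 of 4 neighbours < 3, below threshold.
  plankton: 2 of 4 neighbours ≥ 2, goes locally extinct.
Round 4 — checking thresholds:
  copepods: 1 of 4 neighbours < 3, below threshold.
  jellies: 1 of 3 neighbours < 2, below threshold.
  krill: 2 of 3 neighbours ≥ 2, goes locally extinct.
  nudibranchs: 2 of 4 neighbours < 3, below threshold.
Round 5 — no new extinctions; cascade stops.

isopods, krill, limpets, plankton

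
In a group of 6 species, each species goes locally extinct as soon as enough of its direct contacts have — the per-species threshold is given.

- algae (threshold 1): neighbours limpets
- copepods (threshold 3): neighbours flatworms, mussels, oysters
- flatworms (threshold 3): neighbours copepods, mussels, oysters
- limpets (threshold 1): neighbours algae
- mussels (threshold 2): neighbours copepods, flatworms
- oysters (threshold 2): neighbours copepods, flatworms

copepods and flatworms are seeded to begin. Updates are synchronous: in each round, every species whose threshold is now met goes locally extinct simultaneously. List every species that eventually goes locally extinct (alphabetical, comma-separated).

copepods, flatworms, mussels, oysters

Round 1 — copepods, flatworms go locally extinct (initial).
Round 2 — checking thresholds:
  mussels: 2 of 2 neighbours ≥ 2, goes locally extinct.
  oysters: 2 of 2 neighbours ≥ 2, goes locally extinct.
Round 3 — no new extinctions; cascade stops.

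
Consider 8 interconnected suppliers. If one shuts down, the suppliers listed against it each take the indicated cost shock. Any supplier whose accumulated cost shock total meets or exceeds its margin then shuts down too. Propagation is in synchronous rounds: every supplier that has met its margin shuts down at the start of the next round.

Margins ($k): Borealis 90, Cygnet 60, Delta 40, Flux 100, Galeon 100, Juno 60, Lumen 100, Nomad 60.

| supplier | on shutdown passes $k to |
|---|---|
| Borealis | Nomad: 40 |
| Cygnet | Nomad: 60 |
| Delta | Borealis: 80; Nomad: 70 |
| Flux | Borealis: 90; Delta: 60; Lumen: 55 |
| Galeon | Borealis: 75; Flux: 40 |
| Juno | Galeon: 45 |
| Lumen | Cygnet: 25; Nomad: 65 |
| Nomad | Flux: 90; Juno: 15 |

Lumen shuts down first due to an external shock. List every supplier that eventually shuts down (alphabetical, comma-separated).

Round 1 — Lumen shuts down (initial).
  Cygnet: +25 → 25 < 60
  Nomad: +65 → 65 ≥ 60
Round 2 — Nomad shuts down.
  Flux: +90 → 90 < 100
  Juno: +15 → 15 < 60
No further shutdowns.

Lumen, Nomad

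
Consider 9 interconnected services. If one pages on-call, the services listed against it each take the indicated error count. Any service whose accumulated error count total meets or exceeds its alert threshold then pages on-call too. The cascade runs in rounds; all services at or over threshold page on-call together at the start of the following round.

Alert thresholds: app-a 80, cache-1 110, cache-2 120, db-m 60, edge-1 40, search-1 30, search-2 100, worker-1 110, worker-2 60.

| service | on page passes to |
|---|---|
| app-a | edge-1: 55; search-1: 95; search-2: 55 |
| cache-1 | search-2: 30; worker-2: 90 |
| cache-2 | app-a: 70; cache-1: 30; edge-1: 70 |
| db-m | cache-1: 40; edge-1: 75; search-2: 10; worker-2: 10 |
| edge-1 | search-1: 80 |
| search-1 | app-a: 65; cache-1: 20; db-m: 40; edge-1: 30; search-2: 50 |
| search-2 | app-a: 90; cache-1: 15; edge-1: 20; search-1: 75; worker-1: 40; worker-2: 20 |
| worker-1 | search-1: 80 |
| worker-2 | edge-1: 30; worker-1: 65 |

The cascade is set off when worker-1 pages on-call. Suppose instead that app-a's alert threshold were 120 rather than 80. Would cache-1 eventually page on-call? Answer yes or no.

With app-a's alert threshold at 120:
Round 1 — worker-1 pages on-call (initial).
  search-1: +80 → 80 ≥ 30
Round 2 — search-1 pages on-call.
  app-a: +65 → 65 < 120
  cache-1: +20 → 20 < 110
  db-m: +40 → 40 < 60
  edge-1: +30 → 30 < 40
  search-2: +50 → 50 < 100
No further pages.

no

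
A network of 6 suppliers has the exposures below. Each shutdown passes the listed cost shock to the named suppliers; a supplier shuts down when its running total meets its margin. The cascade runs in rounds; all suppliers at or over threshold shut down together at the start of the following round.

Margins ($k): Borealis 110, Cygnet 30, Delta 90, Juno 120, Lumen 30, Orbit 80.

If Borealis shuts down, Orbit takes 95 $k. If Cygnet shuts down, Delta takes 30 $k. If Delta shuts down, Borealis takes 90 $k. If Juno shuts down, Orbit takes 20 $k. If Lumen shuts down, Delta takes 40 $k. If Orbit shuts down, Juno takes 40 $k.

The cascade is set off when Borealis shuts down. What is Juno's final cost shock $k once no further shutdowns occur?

Round 1 — Borealis shuts down (initial).
  Orbit: +95 → 95 ≥ 80
Round 2 — Orbit shuts down.
  Juno: +40 → 40 < 120
No further shutdowns.

40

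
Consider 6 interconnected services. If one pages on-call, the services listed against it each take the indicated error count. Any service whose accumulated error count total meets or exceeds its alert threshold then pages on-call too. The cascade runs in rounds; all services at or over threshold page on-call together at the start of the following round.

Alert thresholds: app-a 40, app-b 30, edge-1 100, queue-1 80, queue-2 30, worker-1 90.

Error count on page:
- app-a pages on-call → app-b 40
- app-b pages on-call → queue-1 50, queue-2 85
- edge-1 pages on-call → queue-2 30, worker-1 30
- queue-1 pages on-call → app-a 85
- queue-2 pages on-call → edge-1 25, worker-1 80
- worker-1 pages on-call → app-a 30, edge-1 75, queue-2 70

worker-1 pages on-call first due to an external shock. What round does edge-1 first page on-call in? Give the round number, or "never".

Round 1 — worker-1 pages on-call (initial).
  app-a: +30 → 30 < 40
  edge-1: +75 → 75 < 100
  queue-2: +70 → 70 ≥ 30
Round 2 — queue-2 pages on-call.
  edge-1: +25 → 100 ≥ 100
Round 3 — edge-1 pages on-call.
No further pages.

3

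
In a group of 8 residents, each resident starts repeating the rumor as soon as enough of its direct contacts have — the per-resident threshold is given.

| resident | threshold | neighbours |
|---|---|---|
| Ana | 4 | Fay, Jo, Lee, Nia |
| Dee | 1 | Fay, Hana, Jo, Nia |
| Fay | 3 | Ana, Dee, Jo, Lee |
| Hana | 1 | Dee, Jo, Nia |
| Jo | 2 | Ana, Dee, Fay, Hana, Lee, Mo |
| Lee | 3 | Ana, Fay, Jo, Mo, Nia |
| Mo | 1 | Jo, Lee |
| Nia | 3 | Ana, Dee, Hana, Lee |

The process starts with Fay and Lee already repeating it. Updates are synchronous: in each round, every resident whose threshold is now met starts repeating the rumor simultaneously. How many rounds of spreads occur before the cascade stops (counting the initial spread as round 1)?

5

Round 1 — Fay, Lee start repeating the rumor (initial).
Round 2 — checking thresholds:
  Ana: 2 of 4 neighbours < 4, holds.
  Dee: 1 of 4 neighbours ≥ 1, starts repeating the rumor.
  Jo: 2 of 6 neighbours ≥ 2, starts repeating the rumor.
  Mo: 1 of 2 neighbours ≥ 1, starts repeating the rumor.
  Nia: 1 of 4 neighbours < 3, holds.
Round 3 — checking thresholds:
  Ana: 3 of 4 neighbours < 4, holds.
  Hana: 2 of 3 neighbours ≥ 1, starts repeating the rumor.
  Nia: 2 of 4 neighbours < 3, holds.
Round 4 — checking thresholds:
  Ana: 3 of 4 neighbours < 4, holds.
  Nia: 3 of 4 neighbours ≥ 3, starts repeating the rumor.
Round 5 — checking thresholds:
  Ana: 4 of 4 neighbours ≥ 4, starts repeating the rumor.
Round 6 — no new spreads; cascade stops.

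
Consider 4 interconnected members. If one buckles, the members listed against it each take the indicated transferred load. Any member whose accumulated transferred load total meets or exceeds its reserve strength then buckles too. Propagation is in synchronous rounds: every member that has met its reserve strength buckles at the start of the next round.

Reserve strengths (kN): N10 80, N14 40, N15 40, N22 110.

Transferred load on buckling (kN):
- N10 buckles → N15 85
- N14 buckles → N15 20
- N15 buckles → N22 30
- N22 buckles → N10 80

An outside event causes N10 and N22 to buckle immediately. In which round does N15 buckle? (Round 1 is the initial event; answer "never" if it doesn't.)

Round 1 — N10, N22 buckle (initial).
  N15: +85 → 85 ≥ 40
Round 2 — N15 buckles.
No further bucklings.

2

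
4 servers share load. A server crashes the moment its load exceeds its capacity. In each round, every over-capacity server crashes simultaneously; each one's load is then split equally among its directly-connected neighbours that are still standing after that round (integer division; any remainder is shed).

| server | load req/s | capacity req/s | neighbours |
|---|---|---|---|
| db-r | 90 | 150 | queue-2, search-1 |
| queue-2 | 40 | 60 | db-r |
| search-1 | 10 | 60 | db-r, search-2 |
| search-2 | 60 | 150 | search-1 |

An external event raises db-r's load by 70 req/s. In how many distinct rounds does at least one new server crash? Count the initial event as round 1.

2

Round 1 — db-r at 160 > 150. db-r crashes.
  db-r sheds 160 req/s to queue-2, search-1: 80 each.
    queue-2: 40+80 = 120 > 60
    search-1: 10+80 = 90 > 60
Round 2 — queue-2, search-1 crash.
  queue-2 sheds 120 req/s: no online neighbours, lost.
  search-1 sheds 90 req/s to search-2: 90 each.
    search-2: 60+90 = 150 ≤ 150
No further crashes.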